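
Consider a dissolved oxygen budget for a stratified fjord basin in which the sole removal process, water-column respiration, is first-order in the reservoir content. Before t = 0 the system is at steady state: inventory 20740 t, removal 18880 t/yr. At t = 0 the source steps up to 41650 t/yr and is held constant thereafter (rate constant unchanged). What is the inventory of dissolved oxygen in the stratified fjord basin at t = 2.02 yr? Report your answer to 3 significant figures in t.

41800 t

The sink rate constant is k = F₀/M₀ = 18880/20740 = 0.9103 yr⁻¹.
Solving dM/dt = F₁ − kM with M(0) = M₀ gives M(t) = F₁/k + (M₀ − F₁/k)·e^(−kt).
F₁/k = 41650/0.9103 = 45753 t; kt = 0.9103 × 2.02 = 1.839, e^(−kt) = 0.1590.
M(2.02) = 45753 + (20740 − 45753) × 0.1590 = 45753 − 3977 = 41776 t.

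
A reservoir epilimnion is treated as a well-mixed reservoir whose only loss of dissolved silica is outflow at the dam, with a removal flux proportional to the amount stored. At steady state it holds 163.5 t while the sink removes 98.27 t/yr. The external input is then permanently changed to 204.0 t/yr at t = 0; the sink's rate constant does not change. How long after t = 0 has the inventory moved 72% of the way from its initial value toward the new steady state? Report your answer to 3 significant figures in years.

2.12 yr

τ = M₀/F₀ = 163.5/98.27 = 1.664 yr.
The remaining gap fraction is e^(−t/τ); 72% covered ⇒ e^(−t/τ) = 0.280.
t = −τ ln(0.280) = 1.664 × 1.273 = 2.118 yr.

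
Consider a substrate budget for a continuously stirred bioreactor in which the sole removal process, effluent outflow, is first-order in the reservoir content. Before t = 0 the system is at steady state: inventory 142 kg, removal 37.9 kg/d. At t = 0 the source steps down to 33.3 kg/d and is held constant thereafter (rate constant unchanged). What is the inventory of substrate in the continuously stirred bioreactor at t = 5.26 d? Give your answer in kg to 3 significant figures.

Residence time τ = M₀/F₀ = 3.747 d. The eventual steady state is M_∞ = M₀·(F₁/F₀) = 142 × 33.3/37.9 = 124.77 kg.
The anomaly ΔM(t) = M(t) − M_∞ decays as ΔM₀·e^(−t/τ) with ΔM₀ = 142 − 124.77 = 17.23 kg.
At t = 5.26 d, e^(−t/τ) = e^(−1.404) = 0.2456, so ΔM = 4.234 kg and M = 124.77 + 4.234 = 129.00 kg.

129 kg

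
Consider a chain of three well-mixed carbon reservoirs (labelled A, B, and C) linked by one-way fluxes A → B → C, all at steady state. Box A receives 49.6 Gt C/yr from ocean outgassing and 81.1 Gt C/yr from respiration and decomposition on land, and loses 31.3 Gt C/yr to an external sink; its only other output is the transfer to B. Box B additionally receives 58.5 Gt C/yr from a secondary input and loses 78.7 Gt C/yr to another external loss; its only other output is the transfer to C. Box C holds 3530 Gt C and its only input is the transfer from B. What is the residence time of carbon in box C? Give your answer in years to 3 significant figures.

44.6 yr

Box A: F(A→B) = (49.6 + 81.1) − 31.3 = 99.400 Gt C/yr.
Box B: F(B→C) = (99.400 + 58.5) − 78.7 = 79.200 Gt C/yr.
Box C throughput = its input = 79.200 Gt C/yr; τ = 3530 / 79.200 = 44.57 yr.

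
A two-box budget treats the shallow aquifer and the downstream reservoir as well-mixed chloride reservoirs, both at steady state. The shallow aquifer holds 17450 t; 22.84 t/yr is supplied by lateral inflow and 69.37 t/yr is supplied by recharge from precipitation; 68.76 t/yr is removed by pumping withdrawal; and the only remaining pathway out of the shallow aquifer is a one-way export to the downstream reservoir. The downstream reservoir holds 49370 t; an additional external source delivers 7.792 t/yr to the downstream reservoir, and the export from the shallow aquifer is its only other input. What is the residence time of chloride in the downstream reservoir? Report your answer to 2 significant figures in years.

1600 yr

Balance the shallow aquifer: ΣF_in = 22.84 + 69.37 = 92.210 t/yr.
Export to the downstream reservoir = ΣF_in − (68.76) = 23.450 t/yr.
Total input to the downstream reservoir = 23.450 + 7.792 = 31.242 t/yr; at steady state this equals its total output.
τ = M / F = 49370 / 31.242 = 1580 yr.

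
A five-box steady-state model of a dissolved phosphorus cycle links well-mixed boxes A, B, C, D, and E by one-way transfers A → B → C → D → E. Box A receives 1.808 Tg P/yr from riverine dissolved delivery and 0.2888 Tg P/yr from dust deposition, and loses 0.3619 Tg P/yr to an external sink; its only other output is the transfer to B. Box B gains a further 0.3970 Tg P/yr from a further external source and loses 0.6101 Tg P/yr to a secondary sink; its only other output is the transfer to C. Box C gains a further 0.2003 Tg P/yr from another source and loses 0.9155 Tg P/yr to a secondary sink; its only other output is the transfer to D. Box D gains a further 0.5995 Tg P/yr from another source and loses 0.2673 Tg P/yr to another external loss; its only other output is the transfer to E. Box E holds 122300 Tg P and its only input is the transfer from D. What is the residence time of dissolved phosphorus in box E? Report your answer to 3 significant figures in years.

107000 yr

Box A: F(A→B) = (1.808 + 0.2888) − 0.3619 = 1.7349 Tg P/yr.
Box B: F(B→C) = (1.7349 + 0.3970) − 0.6101 = 1.5218 Tg P/yr.
Box C: F(C→D) = (1.5218 + 0.2003) − 0.9155 = 0.80660 Tg P/yr.
Box D: F(D→E) = (0.80660 + 0.5995) − 0.2673 = 1.1388 Tg P/yr.
Box E throughput = its input = 1.1388 Tg P/yr; τ = 122300 / 1.1388 = 107400 yr.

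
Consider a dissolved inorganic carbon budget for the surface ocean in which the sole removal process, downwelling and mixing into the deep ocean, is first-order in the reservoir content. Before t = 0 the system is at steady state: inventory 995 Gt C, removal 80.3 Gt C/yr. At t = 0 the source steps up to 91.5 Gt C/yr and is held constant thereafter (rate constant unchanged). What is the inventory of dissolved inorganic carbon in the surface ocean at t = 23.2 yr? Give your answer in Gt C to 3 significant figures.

1110 Gt C

Residence time τ = M₀/F₀ = 12.39 yr. The eventual steady state is M_∞ = M₀·(F₁/F₀) = 995 × 91.5/80.3 = 1133.8 Gt C.
The anomaly ΔM(t) = M(t) − M_∞ decays as ΔM₀·e^(−t/τ) with ΔM₀ = 995 − 1133.8 = −138.8 Gt C.
At t = 23.2 yr, e^(−t/τ) = e^(−1.872) = 0.1538, so ΔM = −21.34 Gt C and M = 1133.8 − 21.34 = 1112.4 Gt C.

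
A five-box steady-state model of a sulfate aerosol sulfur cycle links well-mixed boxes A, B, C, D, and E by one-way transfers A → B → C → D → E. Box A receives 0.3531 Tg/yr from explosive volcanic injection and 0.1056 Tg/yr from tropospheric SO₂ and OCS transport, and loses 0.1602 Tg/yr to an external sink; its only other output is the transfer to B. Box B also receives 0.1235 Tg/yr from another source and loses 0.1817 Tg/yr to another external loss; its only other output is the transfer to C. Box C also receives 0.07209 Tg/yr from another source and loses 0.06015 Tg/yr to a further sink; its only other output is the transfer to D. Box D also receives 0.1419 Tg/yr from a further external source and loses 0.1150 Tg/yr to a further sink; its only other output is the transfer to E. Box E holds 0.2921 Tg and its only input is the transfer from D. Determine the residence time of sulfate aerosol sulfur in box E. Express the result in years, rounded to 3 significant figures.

1.05 yr

Box A: F(A→B) = (0.3531 + 0.1056) − 0.1602 = 0.29850 Tg/yr.
Box B: F(B→C) = (0.29850 + 0.1235) − 0.1817 = 0.24030 Tg/yr.
Box C: F(C→D) = (0.24030 + 0.07209) − 0.06015 = 0.25224 Tg/yr.
Box D: F(D→E) = (0.25224 + 0.1419) − 0.1150 = 0.27914 Tg/yr.
Box E throughput = its input = 0.27914 Tg/yr; τ = 0.2921 / 0.27914 = 1.046 yr.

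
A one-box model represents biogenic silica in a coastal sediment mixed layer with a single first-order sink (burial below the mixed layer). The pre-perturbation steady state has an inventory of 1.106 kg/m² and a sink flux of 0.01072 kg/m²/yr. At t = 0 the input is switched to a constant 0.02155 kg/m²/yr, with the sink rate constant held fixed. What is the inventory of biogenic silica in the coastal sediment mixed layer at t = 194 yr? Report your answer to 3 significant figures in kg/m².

τ = M₀/F₀ = 1.106/0.01072 = 103.2 yr; rate constant k = 1/τ.
New steady state M_∞ = F₁/k = F₁·τ = 0.02155 × 103.2 = 2.2233 kg/m².
M(t) = M_∞ + (M₀ − M_∞)·e^(−t/τ); t/τ = 194/103.2 = 1.880, so e^(−t/τ) = 0.1525.
M(t) = 2.2233 − 1.117 × 0.1525 = 2.0529 kg/m².

2.05 kg/m²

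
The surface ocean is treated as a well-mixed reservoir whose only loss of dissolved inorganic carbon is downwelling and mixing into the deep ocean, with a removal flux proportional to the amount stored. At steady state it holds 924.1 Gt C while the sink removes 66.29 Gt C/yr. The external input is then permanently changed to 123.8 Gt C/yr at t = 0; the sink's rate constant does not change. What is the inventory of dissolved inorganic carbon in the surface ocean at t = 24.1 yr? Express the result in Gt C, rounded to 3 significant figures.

1580 Gt C

τ = M₀/F₀ = 924.1/66.29 = 13.94 yr; rate constant k = 1/τ.
New steady state M_∞ = F₁/k = F₁·τ = 123.8 × 13.94 = 1725.8 Gt C.
M(t) = M_∞ + (M₀ − M_∞)·e^(−t/τ); t/τ = 24.1/13.94 = 1.729, so e^(−t/τ) = 0.1775.
M(t) = 1725.8 − 801.7 × 0.1775 = 1583.5 Gt C.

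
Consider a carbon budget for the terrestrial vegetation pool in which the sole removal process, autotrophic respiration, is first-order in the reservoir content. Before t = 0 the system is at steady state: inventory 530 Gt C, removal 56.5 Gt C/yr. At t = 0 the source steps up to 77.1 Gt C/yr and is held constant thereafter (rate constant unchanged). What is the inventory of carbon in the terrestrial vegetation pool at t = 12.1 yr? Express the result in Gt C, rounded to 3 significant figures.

τ = M₀/F₀ = 530/56.5 = 9.381 yr; rate constant k = 1/τ.
New steady state M_∞ = F₁/k = F₁·τ = 77.1 × 9.381 = 723.24 Gt C.
M(t) = M_∞ + (M₀ − M_∞)·e^(−t/τ); t/τ = 12.1/9.381 = 1.290, so e^(−t/τ) = 0.2753.
M(t) = 723.24 − 193.2 × 0.2753 = 670.04 Gt C.

670 Gt C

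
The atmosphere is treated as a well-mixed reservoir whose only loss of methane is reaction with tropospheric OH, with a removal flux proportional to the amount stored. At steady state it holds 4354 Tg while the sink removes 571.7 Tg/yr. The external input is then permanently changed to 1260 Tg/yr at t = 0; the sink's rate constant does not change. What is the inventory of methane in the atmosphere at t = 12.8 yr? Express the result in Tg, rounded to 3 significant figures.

8620 Tg

Residence time τ = M₀/F₀ = 7.616 yr. The eventual steady state is M_∞ = M₀·(F₁/F₀) = 4354 × 1260/571.7 = 9596.0 Tg.
The anomaly ΔM(t) = M(t) − M_∞ decays as ΔM₀·e^(−t/τ) with ΔM₀ = 4354 − 9596.0 = −5242 Tg.
At t = 12.8 yr, e^(−t/τ) = e^(−1.681) = 0.1862, so ΔM = −976.3 Tg and M = 9596.0 − 976.3 = 8619.7 Tg.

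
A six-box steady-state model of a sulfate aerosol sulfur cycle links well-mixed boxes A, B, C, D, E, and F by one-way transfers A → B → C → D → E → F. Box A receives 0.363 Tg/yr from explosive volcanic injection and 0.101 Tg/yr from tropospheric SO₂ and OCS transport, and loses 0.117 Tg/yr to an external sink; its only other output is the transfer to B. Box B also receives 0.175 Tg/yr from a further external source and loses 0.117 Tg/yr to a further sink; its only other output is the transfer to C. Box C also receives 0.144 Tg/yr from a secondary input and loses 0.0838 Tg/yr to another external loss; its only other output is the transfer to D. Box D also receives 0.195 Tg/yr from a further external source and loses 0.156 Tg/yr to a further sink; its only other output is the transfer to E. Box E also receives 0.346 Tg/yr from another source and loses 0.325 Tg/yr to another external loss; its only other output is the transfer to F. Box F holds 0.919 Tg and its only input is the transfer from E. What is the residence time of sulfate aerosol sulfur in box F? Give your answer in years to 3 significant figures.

1.75 yr

Box A: F(A→B) = (0.363 + 0.101) − 0.117 = 0.34700 Tg/yr.
Box B: F(B→C) = (0.34700 + 0.175) − 0.117 = 0.40500 Tg/yr.
Box C: F(C→D) = (0.40500 + 0.144) − 0.0838 = 0.46520 Tg/yr.
Box D: F(D→E) = (0.46520 + 0.195) − 0.156 = 0.50420 Tg/yr.
Box E: F(E→F) = (0.50420 + 0.346) − 0.325 = 0.52520 Tg/yr.
Box F throughput = its input = 0.52520 Tg/yr; τ = 0.919 / 0.52520 = 1.750 yr.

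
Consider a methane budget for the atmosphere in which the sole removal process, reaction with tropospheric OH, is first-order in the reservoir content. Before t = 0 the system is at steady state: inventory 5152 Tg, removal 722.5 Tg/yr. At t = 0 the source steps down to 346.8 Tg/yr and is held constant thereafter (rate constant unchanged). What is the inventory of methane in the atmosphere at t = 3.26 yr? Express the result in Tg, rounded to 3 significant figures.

Residence time τ = M₀/F₀ = 7.131 yr. The eventual steady state is M_∞ = M₀·(F₁/F₀) = 5152 × 346.8/722.5 = 2473.0 Tg.
The anomaly ΔM(t) = M(t) − M_∞ decays as ΔM₀·e^(−t/τ) with ΔM₀ = 5152 − 2473.0 = 2679 Tg.
At t = 3.26 yr, e^(−t/τ) = e^(−0.4572) = 0.6331, so ΔM = 1696 Tg and M = 2473.0 + 1696 = 4169.0 Tg.

4170 Tg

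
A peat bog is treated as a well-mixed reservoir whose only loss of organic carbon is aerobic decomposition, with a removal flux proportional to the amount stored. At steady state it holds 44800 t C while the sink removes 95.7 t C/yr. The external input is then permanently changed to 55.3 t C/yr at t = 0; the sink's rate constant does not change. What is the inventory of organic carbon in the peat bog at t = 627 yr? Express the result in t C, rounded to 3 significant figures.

Residence time τ = M₀/F₀ = 468.1 yr. The eventual steady state is M_∞ = M₀·(F₁/F₀) = 44800 × 55.3/95.7 = 25888 t C.
The anomaly ΔM(t) = M(t) − M_∞ decays as ΔM₀·e^(−t/τ) with ΔM₀ = 44800 − 25888 = 18910 t C.
At t = 627 yr, e^(−t/τ) = e^(−1.339) = 0.2620, so ΔM = 4955 t C and M = 25888 + 4955 = 30843 t C.

30800 t C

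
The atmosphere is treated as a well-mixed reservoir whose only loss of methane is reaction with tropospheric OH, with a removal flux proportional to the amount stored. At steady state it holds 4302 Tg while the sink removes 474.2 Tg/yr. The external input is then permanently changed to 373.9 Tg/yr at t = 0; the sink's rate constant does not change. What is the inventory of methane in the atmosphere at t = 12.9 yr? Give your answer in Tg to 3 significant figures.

3610 Tg

Residence time τ = M₀/F₀ = 9.072 yr. The eventual steady state is M_∞ = M₀·(F₁/F₀) = 4302 × 373.9/474.2 = 3392.1 Tg.
The anomaly ΔM(t) = M(t) − M_∞ decays as ΔM₀·e^(−t/τ) with ΔM₀ = 4302 − 3392.1 = 909.9 Tg.
At t = 12.9 yr, e^(−t/τ) = e^(−1.422) = 0.2412, so ΔM = 219.5 Tg and M = 3392.1 + 219.5 = 3611.6 Tg.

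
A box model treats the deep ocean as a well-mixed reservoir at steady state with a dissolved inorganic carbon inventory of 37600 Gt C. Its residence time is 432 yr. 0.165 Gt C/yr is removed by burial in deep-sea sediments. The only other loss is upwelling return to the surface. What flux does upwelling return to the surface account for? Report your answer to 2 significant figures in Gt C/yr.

Total removal F = M/τ = 37600 / 432 = 87.04 Gt C/yr.
Upwelling return to the surface = F − (0.165) = 87.04 − 0.1650 = 86.87 Gt C/yr.

87 Gt C/yr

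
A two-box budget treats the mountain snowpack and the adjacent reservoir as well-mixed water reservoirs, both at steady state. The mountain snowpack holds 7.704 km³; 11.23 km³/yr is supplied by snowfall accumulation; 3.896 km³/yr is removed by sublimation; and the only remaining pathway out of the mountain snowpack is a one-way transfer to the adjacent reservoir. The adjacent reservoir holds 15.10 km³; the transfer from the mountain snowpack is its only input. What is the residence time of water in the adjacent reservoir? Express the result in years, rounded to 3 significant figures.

Balance the mountain snowpack: ΣF_in = 11.230 km³/yr.
Transfer to the adjacent reservoir = ΣF_in − (3.896) = 7.3340 km³/yr.
At steady state the output of the adjacent reservoir equals its input, 7.3340 km³/yr.
τ = M / F = 15.10 / 7.3340 = 2.059 yr.

2.06 yr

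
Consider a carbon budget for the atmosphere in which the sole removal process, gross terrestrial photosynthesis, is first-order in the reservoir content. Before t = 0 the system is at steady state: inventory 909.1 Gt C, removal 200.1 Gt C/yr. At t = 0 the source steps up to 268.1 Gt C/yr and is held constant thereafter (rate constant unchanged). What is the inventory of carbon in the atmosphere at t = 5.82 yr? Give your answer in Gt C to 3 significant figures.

1130 Gt C

Residence time τ = M₀/F₀ = 4.543 yr. The eventual steady state is M_∞ = M₀·(F₁/F₀) = 909.1 × 268.1/200.1 = 1218.0 Gt C.
The anomaly ΔM(t) = M(t) − M_∞ decays as ΔM₀·e^(−t/τ) with ΔM₀ = 909.1 − 1218.0 = −308.9 Gt C.
At t = 5.82 yr, e^(−t/τ) = e^(−1.281) = 0.2778, so ΔM = −85.81 Gt C and M = 1218.0 − 85.81 = 1132.2 Gt C.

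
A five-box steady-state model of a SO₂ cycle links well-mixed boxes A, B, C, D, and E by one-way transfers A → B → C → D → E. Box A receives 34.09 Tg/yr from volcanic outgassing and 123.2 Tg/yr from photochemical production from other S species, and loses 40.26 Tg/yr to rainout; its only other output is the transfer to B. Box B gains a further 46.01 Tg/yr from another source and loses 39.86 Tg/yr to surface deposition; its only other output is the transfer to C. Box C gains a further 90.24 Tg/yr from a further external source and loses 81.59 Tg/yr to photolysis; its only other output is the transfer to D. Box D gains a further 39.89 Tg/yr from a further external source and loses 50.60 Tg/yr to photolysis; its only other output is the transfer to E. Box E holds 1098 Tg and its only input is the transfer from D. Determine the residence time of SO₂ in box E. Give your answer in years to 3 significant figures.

9.07 yr

Box A: F(A→B) = (34.09 + 123.2) − 40.26 = 117.03 Tg/yr.
Box B: F(B→C) = (117.03 + 46.01) − 39.86 = 123.18 Tg/yr.
Box C: F(C→D) = (123.18 + 90.24) − 81.59 = 131.83 Tg/yr.
Box D: F(D→E) = (131.83 + 39.89) − 50.60 = 121.12 Tg/yr.
Box E throughput = its input = 121.12 Tg/yr; τ = 1098 / 121.12 = 9.065 yr.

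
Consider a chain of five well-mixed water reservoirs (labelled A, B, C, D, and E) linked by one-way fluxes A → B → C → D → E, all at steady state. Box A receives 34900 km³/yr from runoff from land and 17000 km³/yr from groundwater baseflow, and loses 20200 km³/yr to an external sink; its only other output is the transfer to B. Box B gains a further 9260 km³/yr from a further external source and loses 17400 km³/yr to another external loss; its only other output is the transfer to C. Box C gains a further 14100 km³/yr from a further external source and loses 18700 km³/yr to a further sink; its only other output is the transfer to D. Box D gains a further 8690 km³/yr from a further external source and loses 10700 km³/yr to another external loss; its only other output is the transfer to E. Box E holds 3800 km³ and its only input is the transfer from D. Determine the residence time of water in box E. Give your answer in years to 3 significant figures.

Box A: F(A→B) = (34900 + 17000) − 20200 = 31700 km³/yr.
Box B: F(B→C) = (31700 + 9260) − 17400 = 23560 km³/yr.
Box C: F(C→D) = (23560 + 14100) − 18700 = 18960 km³/yr.
Box D: F(D→E) = (18960 + 8690) − 10700 = 16950 km³/yr.
Box E throughput = its input = 16950 km³/yr; τ = 3800 / 16950 = 0.2242 yr.

0.224 yr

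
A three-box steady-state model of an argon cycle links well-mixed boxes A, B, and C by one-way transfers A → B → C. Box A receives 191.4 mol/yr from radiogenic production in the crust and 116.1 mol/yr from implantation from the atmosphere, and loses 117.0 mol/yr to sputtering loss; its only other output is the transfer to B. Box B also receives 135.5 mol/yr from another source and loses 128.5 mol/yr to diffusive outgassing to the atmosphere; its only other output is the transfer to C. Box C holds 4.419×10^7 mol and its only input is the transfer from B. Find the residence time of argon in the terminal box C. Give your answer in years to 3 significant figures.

Box A: F(A→B) = (191.4 + 116.1) − 117.0 = 190.50 mol/yr.
Box B: F(B→C) = (190.50 + 135.5) − 128.5 = 197.50 mol/yr.
Box C throughput = its input = 197.50 mol/yr; τ = 4.419×10^7 / 197.50 = 223700 yr.

224000 yr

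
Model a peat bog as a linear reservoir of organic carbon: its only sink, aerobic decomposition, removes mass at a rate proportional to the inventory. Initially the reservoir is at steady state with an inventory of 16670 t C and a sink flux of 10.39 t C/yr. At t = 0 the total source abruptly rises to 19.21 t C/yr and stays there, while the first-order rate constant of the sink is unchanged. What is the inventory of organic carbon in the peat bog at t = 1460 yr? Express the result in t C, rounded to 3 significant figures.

25100 t C

Residence time τ = M₀/F₀ = 1604 yr. The eventual steady state is M_∞ = M₀·(F₁/F₀) = 16670 × 19.21/10.39 = 30821 t C.
The anomaly ΔM(t) = M(t) − M_∞ decays as ΔM₀·e^(−t/τ) with ΔM₀ = 16670 − 30821 = −14150 t C.
At t = 1460 yr, e^(−t/τ) = e^(−0.9100) = 0.4025, so ΔM = −5696 t C and M = 30821 − 5696 = 25125 t C.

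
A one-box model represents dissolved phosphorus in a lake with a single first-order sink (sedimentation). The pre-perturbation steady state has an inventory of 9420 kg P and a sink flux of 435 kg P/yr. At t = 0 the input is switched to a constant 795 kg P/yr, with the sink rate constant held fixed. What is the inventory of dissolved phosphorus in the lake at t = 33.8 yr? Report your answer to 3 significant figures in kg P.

15600 kg P

Residence time τ = M₀/F₀ = 21.66 yr. The eventual steady state is M_∞ = M₀·(F₁/F₀) = 9420 × 795/435 = 17216 kg P.
The anomaly ΔM(t) = M(t) − M_∞ decays as ΔM₀·e^(−t/τ) with ΔM₀ = 9420 − 17216 = −7796 kg P.
At t = 33.8 yr, e^(−t/τ) = e^(−1.561) = 0.2100, so ΔM = −1637 kg P and M = 17216 − 1637 = 15579 kg P.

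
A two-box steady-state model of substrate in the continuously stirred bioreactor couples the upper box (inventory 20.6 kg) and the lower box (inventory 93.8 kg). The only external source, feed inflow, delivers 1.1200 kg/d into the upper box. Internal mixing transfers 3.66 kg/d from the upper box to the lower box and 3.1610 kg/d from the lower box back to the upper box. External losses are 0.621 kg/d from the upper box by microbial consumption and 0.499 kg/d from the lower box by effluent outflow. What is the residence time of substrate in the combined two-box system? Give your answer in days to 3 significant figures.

Treat the two boxes together as one reservoir: the mixing fluxes between them are internal recycling, so τ = ΣM / Σ(external losses).
M_total = 20.6 + 93.8 = 114.40 kg.
ΣF_external_out = 0.621 + 0.499 = 1.1200 kg/d.
τ = M_total / ΣF_ext = 114.40 / 1.1200 = 102.1 d.

102 d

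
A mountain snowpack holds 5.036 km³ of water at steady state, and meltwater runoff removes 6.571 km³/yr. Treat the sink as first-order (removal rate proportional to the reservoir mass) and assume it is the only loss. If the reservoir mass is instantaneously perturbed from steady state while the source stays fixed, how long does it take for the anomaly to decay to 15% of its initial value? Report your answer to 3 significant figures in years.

1.45 yr

For a linear reservoir the anomaly decays as exp(−t/τ) with τ = M/F = 5.036/6.571 = 0.7664 yr.
exp(−t/τ) = 0.15 ⇒ t = −τ ln(0.15) = 0.7664 × 1.897 = 1.454 yr.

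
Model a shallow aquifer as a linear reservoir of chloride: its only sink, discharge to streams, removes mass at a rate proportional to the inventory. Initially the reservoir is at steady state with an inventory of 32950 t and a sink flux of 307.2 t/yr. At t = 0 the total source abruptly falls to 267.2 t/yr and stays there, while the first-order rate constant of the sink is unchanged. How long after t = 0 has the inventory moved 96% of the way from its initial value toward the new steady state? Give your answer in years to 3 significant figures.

345 yr

τ = M₀/F₀ = 32950/307.2 = 107.3 yr.
The remaining gap fraction is e^(−t/τ); 96% covered ⇒ e^(−t/τ) = 0.0400.
t = −τ ln(0.0400) = 107.3 × 3.219 = 345.3 yr.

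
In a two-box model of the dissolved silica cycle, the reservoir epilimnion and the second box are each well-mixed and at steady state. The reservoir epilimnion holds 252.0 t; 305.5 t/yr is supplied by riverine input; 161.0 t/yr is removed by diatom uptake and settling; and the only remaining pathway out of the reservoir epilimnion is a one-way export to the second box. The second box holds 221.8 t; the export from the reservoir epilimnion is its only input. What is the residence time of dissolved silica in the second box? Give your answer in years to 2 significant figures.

1.5 yr

Balance the reservoir epilimnion: ΣF_in = 305.50 t/yr.
Export to the second box = ΣF_in − (161.0) = 144.50 t/yr.
At steady state the output of the second box equals its input, 144.50 t/yr.
τ = M / F = 221.8 / 144.50 = 1.535 yr.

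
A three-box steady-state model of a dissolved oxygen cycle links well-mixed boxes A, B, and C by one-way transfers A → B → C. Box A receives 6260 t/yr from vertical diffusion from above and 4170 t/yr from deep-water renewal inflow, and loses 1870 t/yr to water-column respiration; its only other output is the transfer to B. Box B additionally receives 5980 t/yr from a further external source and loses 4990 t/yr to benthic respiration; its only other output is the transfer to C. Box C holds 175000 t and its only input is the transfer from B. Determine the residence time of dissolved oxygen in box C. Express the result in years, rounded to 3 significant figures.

18.3 yr

Box A: F(A→B) = (6260 + 4170) − 1870 = 8560.0 t/yr.
Box B: F(B→C) = (8560.0 + 5980) − 4990 = 9550.0 t/yr.
Box C throughput = its input = 9550.0 t/yr; τ = 175000 / 9550.0 = 18.32 yr.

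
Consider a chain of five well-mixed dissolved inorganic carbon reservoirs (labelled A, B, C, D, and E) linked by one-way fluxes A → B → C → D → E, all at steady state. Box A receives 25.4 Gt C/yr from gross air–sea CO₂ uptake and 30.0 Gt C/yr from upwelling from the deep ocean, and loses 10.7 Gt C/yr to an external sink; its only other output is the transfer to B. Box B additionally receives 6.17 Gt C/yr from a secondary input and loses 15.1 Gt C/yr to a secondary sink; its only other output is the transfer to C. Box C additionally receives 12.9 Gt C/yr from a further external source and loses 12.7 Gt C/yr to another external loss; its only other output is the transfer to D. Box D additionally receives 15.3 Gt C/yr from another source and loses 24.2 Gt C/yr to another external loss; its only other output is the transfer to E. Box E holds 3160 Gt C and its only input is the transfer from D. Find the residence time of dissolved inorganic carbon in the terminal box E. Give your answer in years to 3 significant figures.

117 yr

Box A: F(A→B) = (25.4 + 30.0) − 10.7 = 44.700 Gt C/yr.
Box B: F(B→C) = (44.700 + 6.17) − 15.1 = 35.770 Gt C/yr.
Box C: F(C→D) = (35.770 + 12.9) − 12.7 = 35.970 Gt C/yr.
Box D: F(D→E) = (35.970 + 15.3) − 24.2 = 27.070 Gt C/yr.
Box E throughput = its input = 27.070 Gt C/yr; τ = 3160 / 27.070 = 116.7 yr.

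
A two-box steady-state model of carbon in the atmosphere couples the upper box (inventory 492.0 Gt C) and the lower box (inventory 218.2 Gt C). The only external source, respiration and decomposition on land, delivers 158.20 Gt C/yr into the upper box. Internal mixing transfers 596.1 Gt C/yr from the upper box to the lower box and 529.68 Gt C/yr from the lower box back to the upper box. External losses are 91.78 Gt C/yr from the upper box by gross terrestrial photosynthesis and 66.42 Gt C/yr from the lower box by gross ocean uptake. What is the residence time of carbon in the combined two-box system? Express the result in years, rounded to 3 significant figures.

Treat the two boxes together as one reservoir: the mixing fluxes between them are internal recycling, so τ = ΣM / Σ(external losses).
M_total = 492.0 + 218.2 = 710.20 Gt C.
ΣF_external_out = 91.78 + 66.42 = 158.20 Gt C/yr.
τ = M_total / ΣF_ext = 710.20 / 158.20 = 4.489 yr.

4.49 yr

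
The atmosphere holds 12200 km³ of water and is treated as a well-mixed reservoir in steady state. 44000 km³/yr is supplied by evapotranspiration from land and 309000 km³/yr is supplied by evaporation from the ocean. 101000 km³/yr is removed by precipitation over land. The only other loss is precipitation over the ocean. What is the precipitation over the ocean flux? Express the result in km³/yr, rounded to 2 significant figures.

At steady state ΣF_in = ΣF_out.
ΣF_in = 44000 + 309000 = 353000 km³/yr.
Precipitation over the ocean flux = ΣF_in − (101000) = 353000 − 101000 = 252000 km³/yr.

250000 km³/yr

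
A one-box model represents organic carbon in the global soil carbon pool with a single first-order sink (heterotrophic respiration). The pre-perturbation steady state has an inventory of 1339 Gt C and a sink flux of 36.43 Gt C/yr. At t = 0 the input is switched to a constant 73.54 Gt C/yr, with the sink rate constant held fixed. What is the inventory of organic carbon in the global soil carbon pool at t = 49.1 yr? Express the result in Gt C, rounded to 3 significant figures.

Residence time τ = M₀/F₀ = 36.76 yr. The eventual steady state is M_∞ = M₀·(F₁/F₀) = 1339 × 73.54/36.43 = 2703.0 Gt C.
The anomaly ΔM(t) = M(t) − M_∞ decays as ΔM₀·e^(−t/τ) with ΔM₀ = 1339 − 2703.0 = −1364 Gt C.
At t = 49.1 yr, e^(−t/τ) = e^(−1.336) = 0.2629, so ΔM = −358.6 Gt C and M = 2703.0 − 358.6 = 2344.4 Gt C.

2340 Gt C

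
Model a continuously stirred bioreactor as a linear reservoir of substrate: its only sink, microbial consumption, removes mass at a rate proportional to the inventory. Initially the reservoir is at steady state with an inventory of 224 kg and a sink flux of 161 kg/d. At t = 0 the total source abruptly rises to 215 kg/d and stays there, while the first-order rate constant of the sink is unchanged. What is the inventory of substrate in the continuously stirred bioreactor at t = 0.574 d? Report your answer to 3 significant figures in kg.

τ = M₀/F₀ = 224/161 = 1.391 d; rate constant k = 1/τ.
New steady state M_∞ = F₁/k = F₁·τ = 215 × 1.391 = 299.13 kg.
M(t) = M_∞ + (M₀ − M_∞)·e^(−t/τ); t/τ = 0.574/1.391 = 0.4126, so e^(−t/τ) = 0.6620.
M(t) = 299.13 − 75.13 × 0.6620 = 249.40 kg.

249 kg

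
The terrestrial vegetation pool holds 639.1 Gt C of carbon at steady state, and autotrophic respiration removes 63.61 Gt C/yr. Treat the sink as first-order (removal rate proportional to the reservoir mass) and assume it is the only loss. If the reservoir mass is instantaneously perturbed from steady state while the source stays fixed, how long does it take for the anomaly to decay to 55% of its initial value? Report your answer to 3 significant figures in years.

6.01 yr

For a linear reservoir the anomaly decays as exp(−t/τ) with τ = M/F = 639.1/63.61 = 10.05 yr.
exp(−t/τ) = 0.55 ⇒ t = −τ ln(0.55) = 10.05 × 0.5978 = 6.007 yr.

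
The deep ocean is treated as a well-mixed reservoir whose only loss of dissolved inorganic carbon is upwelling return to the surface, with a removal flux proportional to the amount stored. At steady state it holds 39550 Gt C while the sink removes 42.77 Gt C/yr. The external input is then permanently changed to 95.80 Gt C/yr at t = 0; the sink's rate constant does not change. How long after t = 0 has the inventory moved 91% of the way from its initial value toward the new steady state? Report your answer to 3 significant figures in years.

τ = M₀/F₀ = 39550/42.77 = 924.7 yr.
The remaining gap fraction is e^(−t/τ); 91% covered ⇒ e^(−t/τ) = 0.0900.
t = −τ ln(0.0900) = 924.7 × 2.408 = 2227 yr.

2230 yr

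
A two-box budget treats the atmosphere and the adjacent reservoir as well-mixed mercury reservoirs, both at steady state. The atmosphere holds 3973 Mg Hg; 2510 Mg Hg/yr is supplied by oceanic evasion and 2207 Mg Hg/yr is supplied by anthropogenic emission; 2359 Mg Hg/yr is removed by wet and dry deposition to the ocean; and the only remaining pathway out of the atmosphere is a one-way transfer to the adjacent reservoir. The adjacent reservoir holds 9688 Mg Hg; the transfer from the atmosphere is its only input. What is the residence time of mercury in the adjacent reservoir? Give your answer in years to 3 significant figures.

4.11 yr

Balance the atmosphere: ΣF_in = 2510 + 2207 = 4717.0 Mg Hg/yr.
Transfer to the adjacent reservoir = ΣF_in − (2359) = 2358.0 Mg Hg/yr.
At steady state the output of the adjacent reservoir equals its input, 2358.0 Mg Hg/yr.
τ = M / F = 9688 / 2358.0 = 4.109 yr.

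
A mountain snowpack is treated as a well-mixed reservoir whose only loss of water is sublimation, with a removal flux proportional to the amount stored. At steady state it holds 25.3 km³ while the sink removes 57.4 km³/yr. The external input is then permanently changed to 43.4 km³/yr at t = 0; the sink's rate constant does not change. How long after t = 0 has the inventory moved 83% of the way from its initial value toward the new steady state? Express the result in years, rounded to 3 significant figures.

τ = M₀/F₀ = 25.3/57.4 = 0.4408 yr.
The remaining gap fraction is e^(−t/τ); 83% covered ⇒ e^(−t/τ) = 0.170.
t = −τ ln(0.170) = 0.4408 × 1.772 = 0.7810 yr.

0.781 yr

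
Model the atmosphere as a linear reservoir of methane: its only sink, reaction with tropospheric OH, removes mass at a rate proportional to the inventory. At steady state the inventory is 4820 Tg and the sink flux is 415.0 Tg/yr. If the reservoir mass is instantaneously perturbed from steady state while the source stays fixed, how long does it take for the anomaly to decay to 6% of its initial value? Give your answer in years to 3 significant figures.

32.7 yr

For a linear reservoir the anomaly decays as exp(−t/τ) with τ = M/F = 4820/415.0 = 11.61 yr.
exp(−t/τ) = 0.06 ⇒ t = −τ ln(0.06) = 11.61 × 2.813 = 32.68 yr.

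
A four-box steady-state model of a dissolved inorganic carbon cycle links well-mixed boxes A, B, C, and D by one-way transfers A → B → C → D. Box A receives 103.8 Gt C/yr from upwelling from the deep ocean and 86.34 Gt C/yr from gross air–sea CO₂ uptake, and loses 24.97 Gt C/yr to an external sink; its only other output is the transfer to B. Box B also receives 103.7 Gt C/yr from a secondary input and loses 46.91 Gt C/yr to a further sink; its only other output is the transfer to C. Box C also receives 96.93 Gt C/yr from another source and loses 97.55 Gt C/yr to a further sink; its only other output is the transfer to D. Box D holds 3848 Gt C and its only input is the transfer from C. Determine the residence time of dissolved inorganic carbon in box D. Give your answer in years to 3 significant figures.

Box A: F(A→B) = (103.8 + 86.34) − 24.97 = 165.17 Gt C/yr.
Box B: F(B→C) = (165.17 + 103.7) − 46.91 = 221.96 Gt C/yr.
Box C: F(C→D) = (221.96 + 96.93) − 97.55 = 221.34 Gt C/yr.
Box D throughput = its input = 221.34 Gt C/yr; τ = 3848 / 221.34 = 17.39 yr.

17.4 yr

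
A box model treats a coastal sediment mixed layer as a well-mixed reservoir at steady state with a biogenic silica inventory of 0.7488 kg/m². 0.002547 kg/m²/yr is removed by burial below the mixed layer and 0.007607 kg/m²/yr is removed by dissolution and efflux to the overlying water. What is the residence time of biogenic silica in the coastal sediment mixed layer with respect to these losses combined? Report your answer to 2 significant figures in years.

Total removal = 0.002547 + 0.007607 = 0.010154 kg/m²/yr.
τ = M / ΣF_out = 0.7488 / 0.010154 = 73.74 yr.

74 yr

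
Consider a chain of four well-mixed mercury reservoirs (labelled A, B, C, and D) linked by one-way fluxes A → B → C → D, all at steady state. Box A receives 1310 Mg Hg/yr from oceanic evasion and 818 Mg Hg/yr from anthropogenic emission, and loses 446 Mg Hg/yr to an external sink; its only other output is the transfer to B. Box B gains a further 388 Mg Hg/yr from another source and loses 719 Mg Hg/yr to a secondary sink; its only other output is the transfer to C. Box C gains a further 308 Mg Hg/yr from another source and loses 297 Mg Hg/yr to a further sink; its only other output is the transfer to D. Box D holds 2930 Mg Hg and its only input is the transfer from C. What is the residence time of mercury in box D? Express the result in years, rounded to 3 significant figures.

2.15 yr

Box A: F(A→B) = (1310 + 818) − 446 = 1682.0 Mg Hg/yr.
Box B: F(B→C) = (1682.0 + 388) − 719 = 1351.0 Mg Hg/yr.
Box C: F(C→D) = (1351.0 + 308) − 297 = 1362.0 Mg Hg/yr.
Box D throughput = its input = 1362.0 Mg Hg/yr; τ = 2930 / 1362.0 = 2.151 yr.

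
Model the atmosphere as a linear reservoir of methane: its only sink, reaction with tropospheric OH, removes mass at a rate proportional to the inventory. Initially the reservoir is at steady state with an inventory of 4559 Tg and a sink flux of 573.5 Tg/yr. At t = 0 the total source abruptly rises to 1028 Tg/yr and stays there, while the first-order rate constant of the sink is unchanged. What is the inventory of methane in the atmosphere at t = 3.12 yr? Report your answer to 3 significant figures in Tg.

τ = M₀/F₀ = 4559/573.5 = 7.949 yr; rate constant k = 1/τ.
New steady state M_∞ = F₁/k = F₁·τ = 1028 × 7.949 = 8172.0 Tg.
M(t) = M_∞ + (M₀ − M_∞)·e^(−t/τ); t/τ = 3.12/7.949 = 0.3925, so e^(−t/τ) = 0.6754.
M(t) = 8172.0 − 3613 × 0.6754 = 5731.9 Tg.

5730 Tg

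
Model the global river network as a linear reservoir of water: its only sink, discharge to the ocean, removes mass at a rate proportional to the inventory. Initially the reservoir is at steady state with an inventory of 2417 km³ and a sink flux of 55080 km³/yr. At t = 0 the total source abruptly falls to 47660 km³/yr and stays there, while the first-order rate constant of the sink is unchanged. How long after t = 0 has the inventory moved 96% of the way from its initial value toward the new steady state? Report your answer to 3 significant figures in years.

τ = M₀/F₀ = 2417/55080 = 0.04388 yr.
The remaining gap fraction is e^(−t/τ); 96% covered ⇒ e^(−t/τ) = 0.0400.
t = −τ ln(0.0400) = 0.04388 × 3.219 = 0.1412 yr.

0.141 yr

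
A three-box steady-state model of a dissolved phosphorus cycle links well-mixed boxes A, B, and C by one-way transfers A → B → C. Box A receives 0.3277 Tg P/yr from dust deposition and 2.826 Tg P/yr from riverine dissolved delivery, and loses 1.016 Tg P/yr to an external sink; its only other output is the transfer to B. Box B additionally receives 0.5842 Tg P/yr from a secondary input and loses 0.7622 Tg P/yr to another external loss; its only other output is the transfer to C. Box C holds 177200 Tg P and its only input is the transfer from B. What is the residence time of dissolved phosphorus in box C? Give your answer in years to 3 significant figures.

90400 yr

Box A: F(A→B) = (0.3277 + 2.826) − 1.016 = 2.1377 Tg P/yr.
Box B: F(B→C) = (2.1377 + 0.5842) − 0.7622 = 1.9597 Tg P/yr.
Box C throughput = its input = 1.9597 Tg P/yr; τ = 177200 / 1.9597 = 90420 yr.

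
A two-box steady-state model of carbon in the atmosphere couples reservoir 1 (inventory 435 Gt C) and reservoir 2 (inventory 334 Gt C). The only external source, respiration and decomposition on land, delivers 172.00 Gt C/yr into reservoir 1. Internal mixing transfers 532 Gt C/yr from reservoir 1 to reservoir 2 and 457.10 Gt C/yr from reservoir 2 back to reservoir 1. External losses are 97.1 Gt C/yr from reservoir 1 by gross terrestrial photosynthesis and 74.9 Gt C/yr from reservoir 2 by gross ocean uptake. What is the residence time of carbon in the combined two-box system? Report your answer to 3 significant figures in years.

4.47 yr

Residence time in the combined system uses the total inventory and the total *external* removal — internal exchanges between the two boxes cancel.
M_total = 435 + 334 = 769.00 Gt C.
ΣF_external_out = 97.1 + 74.9 = 172.00 Gt C/yr.
τ = M_total / ΣF_ext = 769.00 / 172.00 = 4.471 yr.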